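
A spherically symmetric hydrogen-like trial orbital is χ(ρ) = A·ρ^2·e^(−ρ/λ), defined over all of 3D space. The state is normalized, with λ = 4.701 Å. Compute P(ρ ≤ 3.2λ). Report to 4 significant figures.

P ≈ 0.4577

P = ∫ |χ|² 4πρ² dρ over ρ ≤ 3.2λ.
The full normalization integral is A²·[45·π·λ^7/2] = 1, fixing A².
In terms of u = ρ/λ (A², 4π and the length scale all cancel between numerator and denominator), P = [∫_{0}^{3.2} u^6·e^(-2·u) du] / [∫_{0}^{∞} u^6·e^(-2·u) du].
An antiderivative of u^6·e^(-2·u) is -(4·u^6 + 12·u^5 + 30·u^4 + 60·u^3 + 90·u^2 + 90·u + 45)·e^(-2·u)/8; evaluating from 0 to 3.2 gives ≈ 2.57440, while the full integral is 45/8.
This evaluates to P = 0.45767.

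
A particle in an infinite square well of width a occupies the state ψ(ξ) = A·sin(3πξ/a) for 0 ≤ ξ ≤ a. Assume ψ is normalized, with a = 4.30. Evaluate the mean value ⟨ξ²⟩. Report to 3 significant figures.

⟨ξ^2⟩ ≈ 6.06

⟨ξ²⟩ = ∫ ξ^2 |ψ|² dξ over the full domain.
Using sin²θ = (1 − cos 2θ)/2, since the A² factors cancel between numerator and denominator, ⟨ξ²⟩ = -a^2/(18·π^2) + a^2/3.
With a = 4.30, ⟨ξ^2⟩ = 6.059.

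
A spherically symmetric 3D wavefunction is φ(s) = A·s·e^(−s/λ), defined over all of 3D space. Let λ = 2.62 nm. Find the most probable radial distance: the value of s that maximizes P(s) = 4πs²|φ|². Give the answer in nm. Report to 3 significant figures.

s ≈ 5.24 nm

The maximum of P(s) = 4πs²|φ|² occurs where its derivative vanishes.
This gives s = 2·λ.
With λ = 2.62, the most probable radial distance is 5.240 nm.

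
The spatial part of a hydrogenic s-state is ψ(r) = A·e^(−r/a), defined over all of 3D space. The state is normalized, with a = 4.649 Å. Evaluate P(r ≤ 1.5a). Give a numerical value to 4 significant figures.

P ≈ 0.5768

Integrate the radial probability density 4πr²|ψ|² over r ≤ 1.5a.
The full normalization integral is A²·[π·a^3] = 1, fixing A².
Let u = r/a; then A², 4π and the length scale all cancel, so P = ∫_{0}^{1.5} u^2·e^(-2·u) du ÷ ∫_{0}^{∞} u^2·e^(-2·u) du.
With ∫ u^2·e^(-2·u) du = -(2·u^2 + 2·u + 1)·e^(-2·u)/4 + C, the region integral is 1/4 - 17·e^(-3)/8 and the full one is 1/4.
This evaluates to P = 0.57681.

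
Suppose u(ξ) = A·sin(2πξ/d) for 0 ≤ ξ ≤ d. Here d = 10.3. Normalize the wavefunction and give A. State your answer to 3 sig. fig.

A ≈ 0.441

We need A² ∫|f|² dξ = 1, taking the integral from 0 to d.
Carrying out the integral gives A² · d/2.
Setting this equal to 1 gives A² = 1/(d/2).
Plugging in d = 10.3 yields A = 0.4407.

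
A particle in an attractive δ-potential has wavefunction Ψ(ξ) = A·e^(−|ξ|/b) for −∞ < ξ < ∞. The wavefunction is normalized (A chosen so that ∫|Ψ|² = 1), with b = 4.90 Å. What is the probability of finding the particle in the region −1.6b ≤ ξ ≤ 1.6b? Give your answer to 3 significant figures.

The probability is P = ∫ |Ψ|² dξ over [−1.6b, 1.6b].
With A² fixed by ∫|Ψ|² = 1, i.e. A² = (b)^(−1), substitute and integrate.
Both integrals are even about ξ = 0, so only the ξ ≥ 0 halves are needed (the factors of 2 cancel). Let u = ξ/b; then A² and the length scale cancel, so P = ∫_{0}^{1.6} e^(-2·u) du ÷ ∫_{0}^{∞} e^(-2·u) du.
Using ∫ e^(-2·u) du = -e^(-2·u)/2, the numerator is 1/2 - e^(-16/5)/2 and the denominator is 1/2.
Evaluating gives P = 0.9592.

P ≈ 0.959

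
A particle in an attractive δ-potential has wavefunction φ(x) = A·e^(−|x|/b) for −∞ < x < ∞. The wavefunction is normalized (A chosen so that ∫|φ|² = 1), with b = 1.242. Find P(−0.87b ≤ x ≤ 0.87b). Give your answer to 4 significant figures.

|φ|² is the probability density, so P = ∫_{−0.87b}^{0.87b} |φ|² dx.
With A² fixed by ∫|φ|² = 1, i.e. A² = (b)^(−1), substitute and integrate.
Both integrals are even about x = 0, so only the x ≥ 0 halves are needed (the factors of 2 cancel). Substituting u = x/b, A² and the length scale cancel in the ratio: P = ∫_{0}^{0.87} e^(-2·u) du / ∫_{0}^{∞} e^(-2·u) du.
With ∫ e^(-2·u) du = -e^(-2·u)/2 + C, the region integral is 1/2 - e^(-87/50)/2 and the full one is 1/2.
Evaluating gives P = 0.82448.

P ≈ 0.8245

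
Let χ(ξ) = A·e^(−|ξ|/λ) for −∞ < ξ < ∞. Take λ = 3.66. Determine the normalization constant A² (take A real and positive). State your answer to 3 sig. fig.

We need A² ∫|f|² dξ = 1, taking the integral from −∞ to ∞.
With ∫₀^∞ ξ^0 e^(−αξ) dξ = 0!/α^1, with χ = A·e^(−|ξ|/λ), the integral evaluates to A²·[λ].
Plugging in λ = 3.66 yields A = 0.5227.

A^2 ≈ 0.273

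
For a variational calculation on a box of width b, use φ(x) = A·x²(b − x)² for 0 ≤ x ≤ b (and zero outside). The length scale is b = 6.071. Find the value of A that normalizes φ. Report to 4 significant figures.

A ≈ 0.007499

We need A² ∫|f|² dx = 1, taking the integral from 0 to b.
Carrying out the integral gives A² · b^9/630.
Setting this equal to 1 gives A² = 1/(b^9/630).
Plugging in b = 6.071 yields A = 0.0074989.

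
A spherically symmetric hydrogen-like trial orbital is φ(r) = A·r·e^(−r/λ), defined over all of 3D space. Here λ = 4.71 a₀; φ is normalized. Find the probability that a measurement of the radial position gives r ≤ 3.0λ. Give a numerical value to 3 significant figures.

With dV = 4πr²dr, the probability is ∫|φ|² dV over r ≤ 3.0λ.
The full normalization integral is A²·[3·π·λ^5] = 1, fixing A².
Let u = r/λ; then A², 4π and the length scale all cancel, so P = ∫_{0}^{3.0} u^4·e^(-2·u) du ÷ ∫_{0}^{∞} u^4·e^(-2·u) du.
An antiderivative of u^4·e^(-2·u) is -(u^4/2 + u^3 + 3·u^2/2 + 3·u/2 + 3/4)·e^(-2·u); evaluating from 0 to 3.0 gives 3/4 - 345·e^(-6)/4, while the full integral is 3/4.
Taking the ratio yields P = 0.7149.

P ≈ 0.715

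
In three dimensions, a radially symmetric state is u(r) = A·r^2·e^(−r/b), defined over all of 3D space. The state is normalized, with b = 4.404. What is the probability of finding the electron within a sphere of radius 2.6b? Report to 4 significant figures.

P ≈ 0.2676

Integrate the radial probability density 4πr²|u|² over r ≤ 2.6b.
Normalization gives A² = 1/(45·π·b^7/2).
In terms of t = r/b (A², 4π and the length scale all cancel between numerator and denominator), P = [∫_{0}^{2.6} t^6·e^(-2·t) dt] / [∫_{0}^{∞} t^6·e^(-2·t) dt].
Using ∫ t^6·e^(-2·t) dt = -(4·t^6 + 12·t^5 + 30·t^4 + 60·t^3 + 90·t^2 + 90·t + 45)·e^(-2·t)/8, the numerator is ≈ 1.50529 and the denominator is 45/8.
This evaluates to P = 0.26761.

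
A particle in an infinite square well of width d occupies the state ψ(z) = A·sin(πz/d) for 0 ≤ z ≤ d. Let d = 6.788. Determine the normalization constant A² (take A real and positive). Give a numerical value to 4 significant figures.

A^2 ≈ 0.2946

We need A² ∫|f|² dz = 1, taking the integral from 0 to d.
With ∫₀^d sin²(nπz/d) dz = d/2, ∫|ψ|² dz = A²·(d/2).
So A² = (d/2)^(−1).
Plugging in d = 6.788 yields A = 0.54281.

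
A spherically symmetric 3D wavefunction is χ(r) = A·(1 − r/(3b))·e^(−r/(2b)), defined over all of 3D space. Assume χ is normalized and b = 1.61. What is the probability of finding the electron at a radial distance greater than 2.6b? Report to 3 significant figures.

P ≈ 0.649

With dV = 4πr²dr, the probability is ∫|χ|² dV over r > 2.6b.
The full normalization integral is A²·[8·π·b^3/3] = 1, fixing A².
Substituting u = r/b, A², 4π and the length scale all cancel in the ratio: P = ∫_{2.6}^{∞} u^2·(1 - u/3)^2·e^(-u) du / ∫_{0}^{∞} u^2·(1 - u/3)^2·e^(-u) du.
With ∫ u^2·(1 - u/3)^2·e^(-u) du = (-u^4 + 2·u^3 - 3·u^2 - 6·u - 6)·e^(-u)/9 + C, the region integral is ≈ 0.43265 and the full one is 2/3.
The region integral divided by the full integral gives P = 0.6490.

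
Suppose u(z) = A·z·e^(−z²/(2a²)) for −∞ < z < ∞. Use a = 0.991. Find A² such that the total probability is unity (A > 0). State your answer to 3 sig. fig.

A^2 ≈ 1.16

Require ∫ |u|² dz = 1 over the whole domain.
The integral (without the A² prefactor) comes out to √(π)·a^3/2.
So A² = (√(π)·a^3/2)^(−1).
With a = 0.991: A² = 1.159 and A = 1.077.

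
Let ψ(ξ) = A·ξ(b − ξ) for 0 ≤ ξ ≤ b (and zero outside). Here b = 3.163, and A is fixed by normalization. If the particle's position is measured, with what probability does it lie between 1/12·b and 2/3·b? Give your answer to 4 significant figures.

P ≈ 0.7850

P = ∫_{1/12·b}^{2/3·b} |ψ(ξ)|² dξ.
Since A² = 1/(b^5/30), this is the region integral divided by the full normalization integral.
Let u = ξ/b; then A² and the length scale cancel, so P = ∫_{1/12}^{2/3} u^2·(1 - u)^2 du ÷ ∫_{0}^{1} u^2·(1 - u)^2 du.
An antiderivative of u^2·(1 - u)^2 is u^3·(6·u^2 - 15·u + 10)/30; evaluating from 1/12 to 2/3 gives ≈ 0.0261679, while the full integral is 1/30.
Evaluating gives P = 0.78504.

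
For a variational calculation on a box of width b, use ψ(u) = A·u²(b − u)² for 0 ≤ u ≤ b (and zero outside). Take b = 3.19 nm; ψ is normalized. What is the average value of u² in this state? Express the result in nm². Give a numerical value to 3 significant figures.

⟨u²⟩ = ∫ u^2 |ψ|² du over the full domain.
Expanding the polynomial and integrating term by term, the ratio of the moment integral to the normalization integral gives ⟨u²⟩ = 3·b^2/11.
Putting b = 3.19 gives 2.775.

⟨u^2⟩ ≈ 2.78 nm^2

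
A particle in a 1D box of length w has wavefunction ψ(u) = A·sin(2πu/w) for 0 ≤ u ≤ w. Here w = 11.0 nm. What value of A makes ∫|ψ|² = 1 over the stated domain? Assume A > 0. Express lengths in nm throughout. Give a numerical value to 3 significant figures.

A ≈ 0.426 nm^(-1/2)

The normalization condition is ∫|ψ|² du = 1 from 0 to w.
With ∫₀^w sin²(nπu/w) du = w/2, with ψ = A·sin(2πu/w), the integral evaluates to A²·[w/2].
Hence A² = 1/[w/2].
With w = 11.0: A² = 0.1818 and A = 0.4264.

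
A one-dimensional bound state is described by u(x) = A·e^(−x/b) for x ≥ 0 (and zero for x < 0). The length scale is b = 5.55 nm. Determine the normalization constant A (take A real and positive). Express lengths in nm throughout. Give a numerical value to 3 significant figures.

We need A² ∫|f|² dx = 1, taking the integral from 0 to ∞.
With ∫₀^∞ x^0 e^(−αx) dx = 0!/α^1, with u = A·e^(−x/b), the integral evaluates to A²·[b/2].
Setting this equal to 1 gives A² = 1/(b/2).
Substituting b = 5.55 gives A² = 0.3604, so A = 0.6003.

A ≈ 0.600 nm^(-1/2)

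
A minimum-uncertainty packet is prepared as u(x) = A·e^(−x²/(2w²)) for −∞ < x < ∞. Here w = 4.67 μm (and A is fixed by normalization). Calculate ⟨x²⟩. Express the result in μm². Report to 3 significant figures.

By definition ⟨x²⟩ = ∫ x^2 |u(x)|² dx.
Since the A² factors cancel between numerator and denominator, ⟨x²⟩ = w^2/2.
With w = 4.67, ⟨x^2⟩ = 10.90.

⟨x^2⟩ ≈ 10.9 μm^2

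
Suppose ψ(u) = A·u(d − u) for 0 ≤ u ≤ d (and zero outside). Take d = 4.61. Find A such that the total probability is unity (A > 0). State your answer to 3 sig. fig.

A ≈ 0.120

Normalization requires ∫|ψ|² du = 1, integrated from 0 to d.
Carrying out the integral gives A² · d^5/30.
Setting this equal to 1 gives A² = 1/(d^5/30).
Substituting d = 4.61 gives A² = 0.01441, so A = 0.1200.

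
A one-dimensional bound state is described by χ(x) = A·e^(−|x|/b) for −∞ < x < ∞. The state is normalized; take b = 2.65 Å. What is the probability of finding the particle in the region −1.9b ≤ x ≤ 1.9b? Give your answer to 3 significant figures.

P = ∫_{−1.9b}^{1.9b} |χ(x)|² dx.
The normalization integral ∫|χ|²dx over the whole domain equals b·A², and A² cancels in the ratio.
Both integrals are even about x = 0, so only the x ≥ 0 halves are needed (the factors of 2 cancel). Let u = x/b; then A² and the length scale cancel, so P = ∫_{0}^{1.9} e^(-2·u) du ÷ ∫_{0}^{∞} e^(-2·u) du.
An antiderivative of e^(-2·u) is -e^(-2·u)/2; evaluating from 0 to 1.9 gives 1/2 - e^(-19/5)/2, while the full integral is 1/2.
The result is P = 0.9776.

P ≈ 0.978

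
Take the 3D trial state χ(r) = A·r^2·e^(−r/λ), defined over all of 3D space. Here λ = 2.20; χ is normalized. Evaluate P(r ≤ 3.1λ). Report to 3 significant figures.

With dV = 4πr²dr, the probability is ∫|χ|² dV over r ≤ 3.1λ.
The full normalization integral is A²·[45·π·λ^7/2] = 1, fixing A².
Let u = r/λ; then A², 4π and the length scale all cancel, so P = ∫_{0}^{3.1} u^6·e^(-2·u) du ÷ ∫_{0}^{∞} u^6·e^(-2·u) du.
Using ∫ u^6·e^(-2·u) du = -(4·u^6 + 12·u^5 + 30·u^4 + 60·u^3 + 90·u^2 + 90·u + 45)·e^(-2·u)/8, the numerator is ≈ 2.3951 and the denominator is 45/8.
The region integral divided by the full integral gives P = 0.4258.

P ≈ 0.426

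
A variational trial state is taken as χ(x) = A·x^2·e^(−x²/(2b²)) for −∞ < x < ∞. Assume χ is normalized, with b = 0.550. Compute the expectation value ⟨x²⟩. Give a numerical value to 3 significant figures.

⟨x^2⟩ ≈ 0.756

By definition ⟨x²⟩ = ∫ x^2 |χ(x)|² dx.
Since the A² factors cancel between numerator and denominator, ⟨x²⟩ = 5·b^2/2.
Putting b = 0.550 gives 0.7563.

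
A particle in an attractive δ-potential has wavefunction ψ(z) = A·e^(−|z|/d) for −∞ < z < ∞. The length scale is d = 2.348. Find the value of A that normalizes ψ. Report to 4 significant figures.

Require ∫ |ψ|² dz = 1 over the whole domain.
With ψ = A·e^(−|z|/d), the integral evaluates to A²·[d].
Setting this equal to 1 gives A² = 1/(d).
Plugging in d = 2.348 yields A = 0.65261.

A ≈ 0.6526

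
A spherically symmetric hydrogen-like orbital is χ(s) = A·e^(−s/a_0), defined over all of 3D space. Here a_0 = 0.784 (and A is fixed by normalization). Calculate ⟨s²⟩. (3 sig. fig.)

⟨s^2⟩ ≈ 1.84

⟨s²⟩ = ∫ s^2 |χ|² 4πs² ds over the full domain.
Recall ∫₀^∞ s^m e^(−s/β) ds = m!·β^(m+1), evaluating both integrals, ⟨s²⟩ = 3·a_0^2.
Putting a_0 = 0.784 gives 1.844.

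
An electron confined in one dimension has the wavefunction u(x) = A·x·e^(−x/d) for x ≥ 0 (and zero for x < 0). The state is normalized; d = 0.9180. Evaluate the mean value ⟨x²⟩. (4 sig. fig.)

⟨x^2⟩ ≈ 2.528

By definition ⟨x²⟩ = ∫ x^2 |u(x)|² dx.
Using ∫₀^∞ xⁿ e^(−αx) dx = n!/αⁿ⁺¹, the ratio of the moment integral to the normalization integral gives ⟨x²⟩ = 3·d^2.
Putting d = 0.9180 gives 2.5282.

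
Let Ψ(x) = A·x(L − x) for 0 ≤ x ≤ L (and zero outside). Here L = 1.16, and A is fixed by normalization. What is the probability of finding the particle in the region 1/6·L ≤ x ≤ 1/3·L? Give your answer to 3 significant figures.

P ≈ 0.174

P = ∫_{1/6·L}^{1/3·L} |Ψ(x)|² dx.
The normalization integral ∫|Ψ|²dx over the whole domain equals L^5/30·A², and A² cancels in the ratio.
Let u = x/L; then A² and the length scale cancel, so P = ∫_{1/6}^{1/3} u^2·(1 - u)^2 du ÷ ∫_{0}^{1} u^2·(1 - u)^2 du.
An antiderivative of u^2·(1 - u)^2 is u^3·(6·u^2 - 15·u + 10)/30; evaluating from 1/6 to 1/3 gives ≈ 0.0058128, while the full integral is 1/30.
This works out to P = 113/648.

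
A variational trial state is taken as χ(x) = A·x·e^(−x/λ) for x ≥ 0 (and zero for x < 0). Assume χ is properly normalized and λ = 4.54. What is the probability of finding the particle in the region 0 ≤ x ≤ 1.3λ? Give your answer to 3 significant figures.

P ≈ 0.482

|χ|² is the probability density, so P = ∫_{0}^{1.3λ} |χ|² dx.
Since A² = 1/(λ^3/4), this is the region integral divided by the full normalization integral.
Substituting u = x/λ, A² and the length scale cancel in the ratio: P = ∫_{0}^{1.3} u^2·e^(-2·u) du / ∫_{0}^{∞} u^2·e^(-2·u) du.
With ∫ u^2·e^(-2·u) du = -(2·u^2 + 2·u + 1)·e^(-2·u)/4 + C, the region integral is 1/4 - 349·e^(-13/5)/200 and the full one is 1/4.
The result is P = 0.4816.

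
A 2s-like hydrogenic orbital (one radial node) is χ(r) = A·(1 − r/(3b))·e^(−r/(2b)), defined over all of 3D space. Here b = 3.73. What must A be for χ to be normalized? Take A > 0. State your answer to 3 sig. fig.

We need A² ∫|f|² 4πr² dr = 1, taking the integral from 0 to ∞.
The angular integral contributes 4π, leaving ∫₀^∞ r²|χ|² dr.
With ∫₀^∞ r^4 e^(−αr) dr = 4!/α^5, with χ = A·(1 − r/(3b))·e^(−r/(2b)), the integral evaluates to A²·[8·π·b^3/3].
Setting this equal to 1 gives A² = 1/(8·π·b^3/3).
Substituting b = 3.73 gives A² = 0.002300, so A = 0.04796.

A ≈ 0.0480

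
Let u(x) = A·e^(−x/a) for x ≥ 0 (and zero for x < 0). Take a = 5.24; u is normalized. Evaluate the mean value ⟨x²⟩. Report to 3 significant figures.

⟨x^2⟩ ≈ 13.7

By definition ⟨x²⟩ = ∫ x^2 |u(x)|² dx.
Since the A² factors cancel between numerator and denominator, ⟨x²⟩ = a^2/2.
With a = 5.24, ⟨x^2⟩ = 13.73.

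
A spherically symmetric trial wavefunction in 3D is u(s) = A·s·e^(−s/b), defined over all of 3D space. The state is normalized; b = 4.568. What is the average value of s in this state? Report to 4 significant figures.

⟨s⟩ ≈ 11.42

By definition ⟨s⟩ = ∫ s |u(s)|² 4πs² ds.
Recall ∫₀^∞ s^m e^(−s/β) ds = m!·β^(m+1), the ratio of the moment integral to the normalization integral gives ⟨s⟩ = 5·b/2.
With b = 4.568, ⟨s⟩ = 11.420.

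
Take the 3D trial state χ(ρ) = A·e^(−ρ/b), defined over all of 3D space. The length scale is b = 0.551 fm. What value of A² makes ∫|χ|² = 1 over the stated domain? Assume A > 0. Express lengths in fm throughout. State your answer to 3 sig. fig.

A^2 ≈ 1.90 fm^(-3)

We need A² ∫|f|² 4πρ² dρ = 1, taking the integral from 0 to ∞.
The angular integral contributes 4π, leaving ∫₀^∞ ρ²|χ|² dρ.
Recall ∫₀^∞ ρ^m e^(−ρ/β) dρ = m!·β^(m+1), with χ = A·e^(−ρ/b), the integral evaluates to A²·[π·b^3].
Hence A² = 1/[π·b^3].
Substituting b = 0.551 gives A² = 1.903, so A = 1.379.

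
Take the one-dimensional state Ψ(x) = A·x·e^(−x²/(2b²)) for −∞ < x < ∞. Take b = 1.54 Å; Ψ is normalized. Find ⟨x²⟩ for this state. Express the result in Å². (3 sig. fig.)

⟨x²⟩ = ∫ x^2 |Ψ|² dx over the full domain.
Evaluating both integrals, ⟨x²⟩ = 3·b^2/2.
Putting b = 1.54 gives 3.557.

⟨x^2⟩ ≈ 3.56 Å^2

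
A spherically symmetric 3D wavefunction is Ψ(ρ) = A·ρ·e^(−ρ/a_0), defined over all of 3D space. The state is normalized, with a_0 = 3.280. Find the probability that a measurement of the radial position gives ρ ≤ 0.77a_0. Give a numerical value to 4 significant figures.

Integrate the radial probability density 4πρ²|Ψ|² over ρ ≤ 0.77a_0.
A² is fixed by ∫₀^∞ 4πρ²|Ψ|² dρ = 1, i.e. A² = (3·π·a_0^5)^(−1).
Substituting u = ρ/a_0, A², 4π and the length scale all cancel in the ratio: P = ∫_{0}^{0.77} u^4·e^(-2·u) du / ∫_{0}^{∞} u^4·e^(-2·u) du.
An antiderivative of u^4·e^(-2·u) is -(u^4/2 + u^3 + 3·u^2/2 + 3·u/2 + 3/4)·e^(-2·u); evaluating from 0 to 0.77 gives ≈ 0.0153914, while the full integral is 3/4.
This evaluates to P = 0.020522.

P ≈ 0.02052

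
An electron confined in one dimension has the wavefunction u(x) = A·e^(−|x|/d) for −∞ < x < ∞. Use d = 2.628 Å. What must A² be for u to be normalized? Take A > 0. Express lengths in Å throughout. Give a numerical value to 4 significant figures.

Require ∫ |u|² dx = 1 over the whole domain.
With ∫₀^∞ x^0 e^(−αx) dx = 0!/α^1, carrying out the integral gives A² · d.
Hence A² = 1/[d].
Plugging in d = 2.628 yields A = 0.61686.

A^2 ≈ 0.3805 Å^(-1)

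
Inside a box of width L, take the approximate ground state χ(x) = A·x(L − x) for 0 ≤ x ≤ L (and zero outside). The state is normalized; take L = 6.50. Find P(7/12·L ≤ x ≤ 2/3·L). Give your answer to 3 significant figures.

The probability is P = ∫ |χ|² dx over [7/12·L, 2/3·L].
The normalization integral ∫|χ|²dx over the whole domain equals L^5/30·A², and A² cancels in the ratio.
In terms of u = x/L (A² and the length scale cancel between numerator and denominator), P = [∫_{7/12}^{2/3} u^2·(1 - u)^2 du] / [∫_{0}^{1} u^2·(1 - u)^2 du].
Using ∫ u^2·(1 - u)^2 du = u^3·(6·u^2 - 15·u + 10)/30, the numerator is ≈ 0.0045581 and the denominator is 1/30.
Evaluating gives P = 0.1367.

P ≈ 0.137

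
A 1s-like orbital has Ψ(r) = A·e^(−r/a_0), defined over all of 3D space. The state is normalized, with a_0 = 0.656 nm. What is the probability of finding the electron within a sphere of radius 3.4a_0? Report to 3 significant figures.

P ≈ 0.966

With dV = 4πr²dr, the probability is ∫|Ψ|² dV over r ≤ 3.4a_0.
Normalization gives A² = 1/(π·a_0^3).
In terms of u = r/a_0 (A², 4π and the length scale all cancel between numerator and denominator), P = [∫_{0}^{3.4} u^2·e^(-2·u) du] / [∫_{0}^{∞} u^2·e^(-2·u) du].
With ∫ u^2·e^(-2·u) du = -(2·u^2 + 2·u + 1)·e^(-2·u)/4 + C, the region integral is 1/4 - 773·e^(-34/5)/100 and the full one is 1/4.
The region integral divided by the full integral gives P = 0.9656.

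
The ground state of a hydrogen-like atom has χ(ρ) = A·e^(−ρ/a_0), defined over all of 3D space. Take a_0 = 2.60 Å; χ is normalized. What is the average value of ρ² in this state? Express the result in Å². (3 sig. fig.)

⟨ρ^2⟩ ≈ 20.3 Å^2

⟨ρ²⟩ = ∫ ρ^2 |χ|² 4πρ² dρ over the full domain.
With ∫₀^∞ ρ^4 e^(−αρ) dρ = 4!/α^5, since the A² factors cancel between numerator and denominator, ⟨ρ²⟩ = 3·a_0^2.
Putting a_0 = 2.60 gives 20.28.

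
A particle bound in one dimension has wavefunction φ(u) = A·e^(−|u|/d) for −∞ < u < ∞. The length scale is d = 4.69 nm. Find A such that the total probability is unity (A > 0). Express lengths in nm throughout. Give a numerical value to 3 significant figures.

A ≈ 0.462 nm^(-1/2)

Require ∫ |φ|² du = 1 over the whole domain.
With φ = A·e^(−|u|/d), the integral evaluates to A²·[d].
With d = 4.69: A² = 0.2132 and A = 0.4618.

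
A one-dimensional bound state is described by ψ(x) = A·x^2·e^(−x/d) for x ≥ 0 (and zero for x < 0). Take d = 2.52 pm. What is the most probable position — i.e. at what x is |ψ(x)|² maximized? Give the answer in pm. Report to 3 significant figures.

x ≈ 5.04 pm

Differentiate |ψ(x)|² with respect to x and set to zero.
This gives x = 2·d.
With d = 2.52, the most probable position is 5.040 pm.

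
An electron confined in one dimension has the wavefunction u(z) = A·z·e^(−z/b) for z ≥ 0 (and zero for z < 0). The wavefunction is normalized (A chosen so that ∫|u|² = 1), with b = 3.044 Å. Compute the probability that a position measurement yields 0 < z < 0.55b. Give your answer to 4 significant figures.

|u|² is the probability density, so P = ∫_{0}^{0.55b} |u|² dz.
With A² fixed by ∫|u|² = 1, i.e. A² = (b^3/4)^(−1), substitute and integrate.
Let t = z/b; then A² and the length scale cancel, so P = ∫_{0}^{0.55} t^2·e^(-2·t) dt ÷ ∫_{0}^{∞} t^2·e^(-2·t) dt.
Using ∫ t^2·e^(-2·t) dt = -(2·t^2 + 2·t + 1)·e^(-2·t)/4, the numerator is 1/4 - 541·e^(-11/10)/800 and the denominator is 1/4.
Taking the ratio, P = 0.099584.

P ≈ 0.09958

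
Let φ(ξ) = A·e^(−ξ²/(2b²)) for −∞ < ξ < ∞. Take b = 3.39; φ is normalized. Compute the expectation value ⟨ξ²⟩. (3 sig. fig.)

The expectation value is the |φ|²-weighted average of ξ^2: ∫ ξ^2|φ|² dξ.
With ∫_{−∞}^{∞} ξ^(2m) e^(−αξ²) dξ = (2m−1)!!·√π / (2^m α^(m+1/2)), since the A² factors cancel between numerator and denominator, ⟨ξ²⟩ = b^2/2.
With b = 3.39, ⟨ξ^2⟩ = 5.746.

⟨ξ^2⟩ ≈ 5.75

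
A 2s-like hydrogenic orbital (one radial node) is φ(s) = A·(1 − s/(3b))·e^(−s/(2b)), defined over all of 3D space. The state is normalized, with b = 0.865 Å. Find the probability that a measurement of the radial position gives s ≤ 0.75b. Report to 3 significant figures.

P ≈ 0.0820

P = ∫ |φ|² 4πs² ds over s ≤ 0.75b.
The full normalization integral is A²·[8·π·b^3/3] = 1, fixing A².
Substituting u = s/b, A², 4π and the length scale all cancel in the ratio: P = ∫_{0}^{0.75} u^2·(1 - u/3)^2·e^(-u) du / ∫_{0}^{∞} u^2·(1 - u/3)^2·e^(-u) du.
An antiderivative of u^2·(1 - u/3)^2·e^(-u) is (-u^4 + 2·u^3 - 3·u^2 - 6·u - 6)·e^(-u)/9; evaluating from 0 to 0.75 gives 2/3 - 995·e^(-3/4)/768, while the full integral is 2/3.
The region integral divided by the full integral gives P = 0.08202.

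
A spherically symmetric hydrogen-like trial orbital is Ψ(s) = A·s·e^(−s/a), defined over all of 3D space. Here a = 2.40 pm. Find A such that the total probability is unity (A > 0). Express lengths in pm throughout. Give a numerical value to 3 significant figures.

Normalization requires ∫|Ψ|² 4πs² ds = 1, integrated from 0 to ∞.
The angular integral contributes 4π, leaving ∫₀^∞ s²|Ψ|² ds.
The integral (without the A² prefactor) comes out to 3·π·a^5.
So A² = (3·π·a^5)^(−1).
With a = 2.40: A² = 0.001333 and A = 0.03650.

A ≈ 0.0365 pm^(-5/2)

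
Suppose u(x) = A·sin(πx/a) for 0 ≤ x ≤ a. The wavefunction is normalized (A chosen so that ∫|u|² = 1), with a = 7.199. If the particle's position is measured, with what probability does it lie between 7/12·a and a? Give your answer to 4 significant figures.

|u|² is the probability density, so P = ∫_{7/12·a}^{a} |u|² dx.
Since A² = 1/(a/2), this is the region integral divided by the full normalization integral.
Let t = x/a; then A² and the length scale cancel, so P = ∫_{7/12}^{1} sin(π·t)^2 dt ÷ ∫_{0}^{1} sin(π·t)^2 dt.
Using ∫ sin(π·t)^2 dt = t/2 - sin(2·π·t)/(4·π), the numerator is 5/24 - 1/(8·π) and the denominator is 1/2.
Taking the ratio, P = (-3 + 5·π)/(12·π).

P ≈ 0.3371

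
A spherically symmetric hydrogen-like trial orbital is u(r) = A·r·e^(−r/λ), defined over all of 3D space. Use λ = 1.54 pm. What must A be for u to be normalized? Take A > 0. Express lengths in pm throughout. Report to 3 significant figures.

A ≈ 0.111 pm^(-5/2)

The normalization condition is ∫|u|² 4πr² dr = 1 from 0 to ∞.
The angular integral contributes 4π, leaving ∫₀^∞ r²|u|² dr.
∫|u|² 4πr² dr = A²·(3·π·λ^5).
Setting this equal to 1 gives A² = 1/(3·π·λ^5).
Plugging in λ = 1.54 yields A = 0.1107.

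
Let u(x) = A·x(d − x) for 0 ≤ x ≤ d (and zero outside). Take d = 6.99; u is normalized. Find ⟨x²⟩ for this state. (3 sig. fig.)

⟨x²⟩ = ∫ x^2 |u|² dx over the full domain.
Expanding the polynomial and integrating term by term, since the A² factors cancel between numerator and denominator, ⟨x²⟩ = 2·d^2/7.
With d = 6.99, ⟨x^2⟩ = 13.96.

⟨x^2⟩ ≈ 14.0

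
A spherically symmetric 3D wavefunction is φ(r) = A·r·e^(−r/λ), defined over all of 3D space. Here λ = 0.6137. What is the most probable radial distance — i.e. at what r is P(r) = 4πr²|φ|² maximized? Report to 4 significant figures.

r ≈ 1.227

The maximum of P(r) = 4πr²|φ|² occurs where its derivative vanishes.
This gives r = 2·λ.
With λ = 0.6137, the most probable radial distance is 1.2274.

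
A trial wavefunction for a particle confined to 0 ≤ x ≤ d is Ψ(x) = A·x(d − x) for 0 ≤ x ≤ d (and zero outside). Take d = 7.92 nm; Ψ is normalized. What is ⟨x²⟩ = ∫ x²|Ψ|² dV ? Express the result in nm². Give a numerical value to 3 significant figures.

The expectation value is the |Ψ|²-weighted average of x^2: ∫ x^2|Ψ|² dx.
The ratio of the moment integral to the normalization integral gives ⟨x²⟩ = 2·d^2/7.
With d = 7.92, ⟨x^2⟩ = 17.92.

⟨x^2⟩ ≈ 17.9 nm^2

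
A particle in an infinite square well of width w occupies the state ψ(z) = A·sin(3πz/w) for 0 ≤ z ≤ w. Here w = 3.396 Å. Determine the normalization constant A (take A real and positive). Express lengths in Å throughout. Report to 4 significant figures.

A ≈ 0.7674 Å^(-1/2)

Normalization requires ∫|ψ|² dz = 1, integrated from 0 to w.
Carrying out the integral gives A² · w/2.
So A² = (w/2)^(−1).
Plugging in w = 3.396 yields A = 0.76742.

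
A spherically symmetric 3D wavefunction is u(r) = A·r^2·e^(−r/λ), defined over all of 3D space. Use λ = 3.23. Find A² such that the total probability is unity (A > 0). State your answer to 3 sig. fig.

Require ∫ |u|² 4πr² dr = 1 over the whole domain.
(Spherical symmetry: dV = 4πr² dr.)
Carrying out the integral gives A² · 45·π·λ^7/2.
Setting this equal to 1 gives A² = 1/(45·π·λ^7/2).
Substituting λ = 3.23 gives A² = 0.000003857, so A = 0.001964.

A^2 ≈ 0.00000386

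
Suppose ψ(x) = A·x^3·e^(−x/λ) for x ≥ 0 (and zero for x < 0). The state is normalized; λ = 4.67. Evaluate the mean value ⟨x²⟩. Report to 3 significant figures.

By definition ⟨x²⟩ = ∫ x^2 |ψ(x)|² dx.
The ratio of the moment integral to the normalization integral gives ⟨x²⟩ = 14·λ^2.
With λ = 4.67, ⟨x^2⟩ = 305.3.

⟨x^2⟩ ≈ 305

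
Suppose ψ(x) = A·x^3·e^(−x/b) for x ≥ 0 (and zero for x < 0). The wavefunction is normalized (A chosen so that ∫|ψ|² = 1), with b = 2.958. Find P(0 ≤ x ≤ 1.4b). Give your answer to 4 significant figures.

The probability is P = ∫ |ψ|² dx over [0, 1.4b].
With A² fixed by ∫|ψ|² = 1, i.e. A² = (45·b^7/8)^(−1), substitute and integrate.
Substituting u = x/b, A² and the length scale cancel in the ratio: P = ∫_{0}^{1.4} u^6·e^(-2·u) du / ∫_{0}^{∞} u^6·e^(-2·u) du.
An antiderivative of u^6·e^(-2·u) is -(4·u^6 + 12·u^5 + 30·u^4 + 60·u^3 + 90·u^2 + 90·u + 45)·e^(-2·u)/8; evaluating from 0 to 1.4 gives ≈ 0.137310, while the full integral is 45/8.
This works out to P = 0.024411.

P ≈ 0.02441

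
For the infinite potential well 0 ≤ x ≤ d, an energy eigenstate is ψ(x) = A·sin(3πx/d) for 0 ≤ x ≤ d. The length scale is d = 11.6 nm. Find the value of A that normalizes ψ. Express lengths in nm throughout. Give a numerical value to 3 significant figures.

A ≈ 0.415 nm^(-1/2)

Require ∫ |ψ|² dx = 1 over the whole domain.
With ψ = A·sin(3πx/d), the integral evaluates to A²·[d/2].
Setting this equal to 1 gives A² = 1/(d/2).
Plugging in d = 11.6 yields A = 0.4152.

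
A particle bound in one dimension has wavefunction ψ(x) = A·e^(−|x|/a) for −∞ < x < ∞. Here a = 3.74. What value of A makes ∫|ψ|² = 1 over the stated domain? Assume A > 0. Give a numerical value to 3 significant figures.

We need A² ∫|f|² dx = 1, taking the integral from −∞ to ∞.
∫|ψ|² dx = A²·(a).
Hence A² = 1/[a].
Plugging in a = 3.74 yields A = 0.5171.

A ≈ 0.517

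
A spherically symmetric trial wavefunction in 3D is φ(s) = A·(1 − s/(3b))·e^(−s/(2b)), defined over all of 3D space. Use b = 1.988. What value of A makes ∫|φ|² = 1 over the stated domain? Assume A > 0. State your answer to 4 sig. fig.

Require ∫ |φ|² 4πs² ds = 1 over the whole domain.
In 3D with spherical symmetry the volume element is 4πs² ds.
The integral (without the A² prefactor) comes out to 8·π·b^3/3.
So A² = (8·π·b^3/3)^(−1).
With b = 1.988: A² = 0.015193 and A = 0.12326.

A ≈ 0.1233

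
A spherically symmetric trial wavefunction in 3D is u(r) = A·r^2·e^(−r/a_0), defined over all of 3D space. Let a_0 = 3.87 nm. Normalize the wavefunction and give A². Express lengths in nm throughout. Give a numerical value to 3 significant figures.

A^2 ≈ 0.00000109 nm^(-7)

The normalization condition is ∫|u|² 4πr² dr = 1 from 0 to ∞.
In 3D with spherical symmetry the volume element is 4πr² dr.
Using ∫₀^∞ rⁿ e^(−αr) dr = n!/αⁿ⁺¹, the integral (without the A² prefactor) comes out to 45·π·a_0^7/2.
Hence A² = 1/[45·π·a_0^7/2].
Substituting a_0 = 3.87 gives A² = 0.000001088, so A = 0.001043.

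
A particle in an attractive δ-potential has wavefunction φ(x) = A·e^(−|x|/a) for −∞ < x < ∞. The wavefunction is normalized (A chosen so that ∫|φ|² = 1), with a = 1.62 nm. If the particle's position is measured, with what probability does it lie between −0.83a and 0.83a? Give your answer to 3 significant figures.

P ≈ 0.810

The probability is P = ∫ |φ|² dx over [−0.83a, 0.83a].
With A² fixed by ∫|φ|² = 1, i.e. A² = (a)^(−1), substitute and integrate.
Both integrals are even about x = 0, so only the x ≥ 0 halves are needed (the factors of 2 cancel). In terms of u = x/a (A² and the length scale cancel between numerator and denominator), P = [∫_{0}^{0.83} e^(-2·u) du] / [∫_{0}^{∞} e^(-2·u) du].
An antiderivative of e^(-2·u) is -e^(-2·u)/2; evaluating from 0 to 0.83 gives 1/2 - e^(-83/50)/2, while the full integral is 1/2.
This works out to P = 0.8099.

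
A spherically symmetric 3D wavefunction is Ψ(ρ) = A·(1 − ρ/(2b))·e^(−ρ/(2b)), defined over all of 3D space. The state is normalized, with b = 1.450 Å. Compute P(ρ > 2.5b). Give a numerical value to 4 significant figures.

P ≈ 0.9446

P = ∫ |Ψ|² 4πρ² dρ over ρ > 2.5b.
Normalization gives A² = 1/(8·π·b^3).
In terms of u = ρ/b (A², 4π and the length scale all cancel between numerator and denominator), P = [∫_{2.5}^{∞} u^2·(1 - u/2)^2·e^(-u) du] / [∫_{0}^{∞} u^2·(1 - u/2)^2·e^(-u) du].
An antiderivative of u^2·(1 - u/2)^2·e^(-u) is -(u^4/4 + u^2 + 2·u + 2)·e^(-u); evaluating from 2.5 to ∞ gives 1473·e^(-5/2)/64, while the full integral is 2.
This evaluates to P = 0.94462.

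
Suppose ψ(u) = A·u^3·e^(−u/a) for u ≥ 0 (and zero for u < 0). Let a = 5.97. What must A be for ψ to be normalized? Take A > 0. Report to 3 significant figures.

A ≈ 0.000811

The normalization condition is ∫|ψ|² du = 1 from 0 to ∞.
Recall ∫₀^∞ u^m e^(−u/β) du = m!·β^(m+1), ∫|ψ|² du = A²·(45·a^7/8).
Setting this equal to 1 gives A² = 1/(45·a^7/8).
Plugging in a = 5.97 yields A = 0.0008110.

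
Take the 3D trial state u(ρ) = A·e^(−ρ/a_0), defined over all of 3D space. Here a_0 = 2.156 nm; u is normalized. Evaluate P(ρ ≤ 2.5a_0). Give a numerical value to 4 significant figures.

With dV = 4πρ²dρ, the probability is ∫|u|² dV over ρ ≤ 2.5a_0.
A² is fixed by ∫₀^∞ 4πρ²|u|² dρ = 1, i.e. A² = (π·a_0^3)^(−1).
Substituting t = ρ/a_0, A², 4π and the length scale all cancel in the ratio: P = ∫_{0}^{2.5} t^2·e^(-2·t) dt / ∫_{0}^{∞} t^2·e^(-2·t) dt.
Using ∫ t^2·e^(-2·t) dt = -(2·t^2 + 2·t + 1)·e^(-2·t)/4, the numerator is 1/4 - 37·e^(-5)/8 and the denominator is 1/4.
This evaluates to P = 0.87535.

P ≈ 0.8753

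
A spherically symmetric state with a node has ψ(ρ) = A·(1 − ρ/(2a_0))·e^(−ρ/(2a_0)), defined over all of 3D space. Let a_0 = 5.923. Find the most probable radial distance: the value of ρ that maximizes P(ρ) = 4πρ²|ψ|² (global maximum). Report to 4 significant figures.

Differentiate P(ρ) = 4πρ²|ψ|² with respect to ρ and set to zero.
Solving yields ρ = a_0·(√(5) + 3).
With a_0 = 5.923, the most probable radial distance is 31.013.

ρ ≈ 31.01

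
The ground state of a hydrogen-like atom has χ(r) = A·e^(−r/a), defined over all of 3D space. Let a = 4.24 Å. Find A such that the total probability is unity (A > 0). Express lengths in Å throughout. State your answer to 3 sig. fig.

Normalization requires ∫|χ|² 4πr² dr = 1, integrated from 0 to ∞.
The angular integral contributes 4π, leaving ∫₀^∞ r²|χ|² dr.
Recall ∫₀^∞ r^m e^(−r/β) dr = m!·β^(m+1), ∫|χ|² 4πr² dr = A²·(π·a^3).
So A² = (π·a^3)^(−1).
Plugging in a = 4.24 yields A = 0.06462.

A ≈ 0.0646 Å^(-3/2)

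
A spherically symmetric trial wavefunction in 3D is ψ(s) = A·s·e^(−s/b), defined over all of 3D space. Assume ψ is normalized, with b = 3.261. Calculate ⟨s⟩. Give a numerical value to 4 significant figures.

By definition ⟨s⟩ = ∫ s |ψ(s)|² 4πs² ds.
Using ∫₀^∞ sⁿ e^(−αs) ds = n!/αⁿ⁺¹, evaluating both integrals, ⟨s⟩ = 5·b/2.
Putting b = 3.261 gives 8.1525.

⟨s⟩ ≈ 8.153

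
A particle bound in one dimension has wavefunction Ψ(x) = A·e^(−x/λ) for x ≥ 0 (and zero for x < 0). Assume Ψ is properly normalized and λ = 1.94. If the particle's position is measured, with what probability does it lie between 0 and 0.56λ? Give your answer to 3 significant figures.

|Ψ|² is the probability density, so P = ∫_{0}^{0.56λ} |Ψ|² dx.
With A² fixed by ∫|Ψ|² = 1, i.e. A² = (λ/2)^(−1), substitute and integrate.
In terms of u = x/λ (A² and the length scale cancel between numerator and denominator), P = [∫_{0}^{0.56} e^(-2·u) du] / [∫_{0}^{∞} e^(-2·u) du].
With ∫ e^(-2·u) du = -e^(-2·u)/2 + C, the region integral is 1/2 - e^(-28/25)/2 and the full one is 1/2.
The result is P = 0.6737.

P ≈ 0.674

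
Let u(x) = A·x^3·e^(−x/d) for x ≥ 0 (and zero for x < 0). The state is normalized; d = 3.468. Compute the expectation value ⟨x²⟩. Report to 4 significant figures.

⟨x²⟩ = ∫ x^2 |u|² dx over the full domain.
With ∫₀^∞ x^8 e^(−αx) dx = 8!/α^9, since the A² factors cancel between numerator and denominator, ⟨x²⟩ = 14·d^2.
Putting d = 3.468 gives 168.38.

⟨x^2⟩ ≈ 168.4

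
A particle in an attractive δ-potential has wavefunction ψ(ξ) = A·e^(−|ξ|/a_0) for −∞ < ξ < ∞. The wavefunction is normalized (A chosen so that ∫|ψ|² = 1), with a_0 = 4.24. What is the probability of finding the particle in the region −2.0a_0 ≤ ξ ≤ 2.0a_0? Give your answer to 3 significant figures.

P ≈ 0.982

The probability is P = ∫ |ψ|² dξ over [−2.0a_0, 2.0a_0].
With A² fixed by ∫|ψ|² = 1, i.e. A² = (a_0)^(−1), substitute and integrate.
Both integrals are even about ξ = 0, so only the ξ ≥ 0 halves are needed (the factors of 2 cancel). Let u = ξ/a_0; then A² and the length scale cancel, so P = ∫_{0}^{2.0} e^(-2·u) du ÷ ∫_{0}^{∞} e^(-2·u) du.
With ∫ e^(-2·u) du = -e^(-2·u)/2 + C, the region integral is 1/2 - e^(-4)/2 and the full one is 1/2.
Taking the ratio, P = 0.9817.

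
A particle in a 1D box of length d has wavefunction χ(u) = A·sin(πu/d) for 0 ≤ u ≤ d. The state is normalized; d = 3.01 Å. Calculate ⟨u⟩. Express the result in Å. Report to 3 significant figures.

⟨u⟩ ≈ 1.51 Å

By definition ⟨u⟩ = ∫ u |χ(u)|² du.
With ∫₀^d sin²(nπu/d) du = d/2, the ratio of the moment integral to the normalization integral gives ⟨u⟩ = d/2.
With d = 3.01, ⟨u⟩ = 1.505.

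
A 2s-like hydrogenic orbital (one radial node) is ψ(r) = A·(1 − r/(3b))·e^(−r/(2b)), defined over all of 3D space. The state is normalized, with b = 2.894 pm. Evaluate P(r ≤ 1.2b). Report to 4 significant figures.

P ≈ 0.1899

P = ∫ |ψ|² 4πr² dr over r ≤ 1.2b.
A² is fixed by ∫₀^∞ 4πr²|ψ|² dr = 1, i.e. A² = (8·π·b^3/3)^(−1).
Let u = r/b; then A², 4π and the length scale all cancel, so P = ∫_{0}^{1.2} u^2·(1 - u/3)^2·e^(-u) du ÷ ∫_{0}^{∞} u^2·(1 - u/3)^2·e^(-u) du.
With ∫ u^2·(1 - u/3)^2·e^(-u) du = (-u^4 + 2·u^3 - 3·u^2 - 6·u - 6)·e^(-u)/9 + C, the region integral is 2/3 - 3362·e^(-6/5)/1875 and the full one is 2/3.
Taking the ratio yields P = 0.18991.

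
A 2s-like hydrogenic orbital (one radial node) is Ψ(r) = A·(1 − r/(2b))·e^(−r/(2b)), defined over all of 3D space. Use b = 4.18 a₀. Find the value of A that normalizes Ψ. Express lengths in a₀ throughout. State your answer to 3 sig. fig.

A ≈ 0.0233 a₀^(-3/2)

We need A² ∫|f|² 4πr² dr = 1, taking the integral from 0 to ∞.
Carrying out the integral gives A² · 8·π·b^3.
Plugging in b = 4.18 yields A = 0.02334.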